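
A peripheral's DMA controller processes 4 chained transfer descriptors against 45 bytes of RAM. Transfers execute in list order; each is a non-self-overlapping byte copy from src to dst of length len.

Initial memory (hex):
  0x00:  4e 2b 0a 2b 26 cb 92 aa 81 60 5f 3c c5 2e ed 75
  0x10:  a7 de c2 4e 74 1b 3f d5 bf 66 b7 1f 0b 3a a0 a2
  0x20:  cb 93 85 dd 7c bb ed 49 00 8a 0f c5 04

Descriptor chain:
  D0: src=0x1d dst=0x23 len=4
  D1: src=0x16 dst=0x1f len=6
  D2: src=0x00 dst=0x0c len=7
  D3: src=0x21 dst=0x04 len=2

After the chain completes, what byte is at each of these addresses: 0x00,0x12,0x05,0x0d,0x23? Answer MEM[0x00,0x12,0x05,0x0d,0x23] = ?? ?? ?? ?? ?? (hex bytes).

MEM[0x00,0x12,0x05,0x0d,0x23] = 4e 92 66 2b b7

D0: mem[0x23..0x26] <- [3a a0 a2 cb]
D1: mem[0x1f..0x24] <- [3f d5 bf 66 b7 1f]
D2: mem[0x0c..0x12] <- [4e 2b 0a 2b 26 cb 92]
D3: mem[0x04..0x05] <- [bf 66]
query mem[0x00]=0x4e, mem[0x12]=0x92, mem[0x05]=0x66, mem[0x0d]=0x2b, mem[0x23]=0xb7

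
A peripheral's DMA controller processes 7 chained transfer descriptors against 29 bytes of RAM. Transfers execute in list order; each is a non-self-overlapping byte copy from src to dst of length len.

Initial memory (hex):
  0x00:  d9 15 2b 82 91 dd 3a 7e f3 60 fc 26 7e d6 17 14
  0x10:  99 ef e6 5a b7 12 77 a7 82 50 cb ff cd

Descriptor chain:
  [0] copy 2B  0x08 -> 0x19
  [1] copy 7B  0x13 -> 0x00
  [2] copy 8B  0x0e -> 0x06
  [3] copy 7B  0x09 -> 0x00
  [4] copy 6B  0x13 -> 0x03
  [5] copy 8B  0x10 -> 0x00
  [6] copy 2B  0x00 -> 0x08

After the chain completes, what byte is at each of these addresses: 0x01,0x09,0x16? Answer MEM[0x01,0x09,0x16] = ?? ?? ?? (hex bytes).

MEM[0x01,0x09,0x16] = ef ef 77

#0 dst[0x19+2] := {0xf3,0x60}
#1 dst[0x00+7] := {0x5a,0xb7,0x12,0x77,0xa7,0x82,0xf3}
#2 dst[0x06+8] := {0x17,0x14,0x99,0xef,0xe6,0x5a,0xb7,0x12}
#3 dst[0x00+7] := {0xef,0xe6,0x5a,0xb7,0x12,0x17,0x14}
#4 dst[0x03+6] := {0x5a,0xb7,0x12,0x77,0xa7,0x82}
#5 dst[0x00+8] := {0x99,0xef,0xe6,0x5a,0xb7,0x12,0x77,0xa7}
#6 dst[0x08+2] := {0x99,0xef}
query mem[0x01]=0xef, mem[0x09]=0xef, mem[0x16]=0x77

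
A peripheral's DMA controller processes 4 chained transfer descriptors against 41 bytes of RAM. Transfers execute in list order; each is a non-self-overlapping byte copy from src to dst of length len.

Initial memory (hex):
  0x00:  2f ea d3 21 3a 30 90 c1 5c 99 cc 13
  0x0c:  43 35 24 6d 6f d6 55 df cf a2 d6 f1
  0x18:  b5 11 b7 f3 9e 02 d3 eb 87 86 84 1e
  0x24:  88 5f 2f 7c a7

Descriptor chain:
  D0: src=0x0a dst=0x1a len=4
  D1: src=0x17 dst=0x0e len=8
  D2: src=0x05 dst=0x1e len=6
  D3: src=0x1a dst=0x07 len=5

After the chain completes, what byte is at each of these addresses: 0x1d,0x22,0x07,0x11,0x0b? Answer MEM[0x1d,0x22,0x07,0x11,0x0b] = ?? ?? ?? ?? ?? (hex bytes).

D0: mem[0x1a..0x1d] <- [cc 13 43 35]
D1: mem[0x0e..0x15] <- [f1 b5 11 cc 13 43 35 d3]
D2: mem[0x1e..0x23] <- [30 90 c1 5c 99 cc]
D3: mem[0x07..0x0b] <- [cc 13 43 35 30]
query mem[0x1d]=0x35, mem[0x22]=0x99, mem[0x07]=0xcc, mem[0x11]=0xcc, mem[0x0b]=0x30

MEM[0x1d,0x22,0x07,0x11,0x0b] = 35 99 cc cc 30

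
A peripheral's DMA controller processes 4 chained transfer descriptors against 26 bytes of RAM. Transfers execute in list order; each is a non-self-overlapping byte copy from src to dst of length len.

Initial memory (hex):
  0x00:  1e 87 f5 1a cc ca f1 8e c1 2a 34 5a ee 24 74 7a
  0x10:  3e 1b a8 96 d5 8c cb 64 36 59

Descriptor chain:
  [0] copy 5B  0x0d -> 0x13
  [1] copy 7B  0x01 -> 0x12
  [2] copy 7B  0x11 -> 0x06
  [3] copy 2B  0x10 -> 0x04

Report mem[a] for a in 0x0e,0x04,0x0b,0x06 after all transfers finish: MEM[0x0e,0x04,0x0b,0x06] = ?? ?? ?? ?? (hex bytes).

MEM[0x0e,0x04,0x0b,0x06] = 74 3e ca 1b

[0] 0x0d->0x13 len=5 : 24 74 7a 3e 1b
[1] 0x01->0x12 len=7 : 87 f5 1a cc ca f1 8e
[2] 0x11->0x06 len=7 : 1b 87 f5 1a cc ca f1
[3] 0x10->0x04 len=2 : 3e 1b
query mem[0x0e]=0x74, mem[0x04]=0x3e, mem[0x0b]=0xca, mem[0x06]=0x1b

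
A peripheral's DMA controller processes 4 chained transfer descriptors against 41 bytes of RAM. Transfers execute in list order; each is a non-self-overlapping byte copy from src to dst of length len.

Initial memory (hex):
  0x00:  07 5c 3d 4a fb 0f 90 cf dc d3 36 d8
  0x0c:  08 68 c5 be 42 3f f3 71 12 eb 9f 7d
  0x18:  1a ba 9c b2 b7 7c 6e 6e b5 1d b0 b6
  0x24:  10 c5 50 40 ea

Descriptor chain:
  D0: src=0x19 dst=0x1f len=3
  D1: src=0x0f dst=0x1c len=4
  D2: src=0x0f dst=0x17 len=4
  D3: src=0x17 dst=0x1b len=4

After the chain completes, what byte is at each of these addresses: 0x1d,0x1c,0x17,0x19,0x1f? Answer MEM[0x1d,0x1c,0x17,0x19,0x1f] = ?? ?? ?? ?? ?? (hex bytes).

#0 dst[0x1f+3] := {0xba,0x9c,0xb2}
#1 dst[0x1c+4] := {0xbe,0x42,0x3f,0xf3}
#2 dst[0x17+4] := {0xbe,0x42,0x3f,0xf3}
#3 dst[0x1b+4] := {0xbe,0x42,0x3f,0xf3}
query mem[0x1d]=0x3f, mem[0x1c]=0x42, mem[0x17]=0xbe, mem[0x19]=0x3f, mem[0x1f]=0xf3

MEM[0x1d,0x1c,0x17,0x19,0x1f] = 3f 42 be 3f f3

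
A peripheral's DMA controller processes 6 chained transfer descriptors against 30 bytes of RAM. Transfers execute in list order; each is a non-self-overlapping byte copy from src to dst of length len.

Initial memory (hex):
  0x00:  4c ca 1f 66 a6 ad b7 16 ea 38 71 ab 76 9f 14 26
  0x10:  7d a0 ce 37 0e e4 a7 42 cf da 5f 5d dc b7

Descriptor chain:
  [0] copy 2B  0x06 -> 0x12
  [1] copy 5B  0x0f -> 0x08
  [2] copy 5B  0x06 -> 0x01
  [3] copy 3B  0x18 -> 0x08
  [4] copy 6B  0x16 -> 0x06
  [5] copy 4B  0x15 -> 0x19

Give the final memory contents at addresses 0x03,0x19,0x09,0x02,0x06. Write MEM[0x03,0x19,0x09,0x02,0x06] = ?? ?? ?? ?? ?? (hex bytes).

[0] 0x06->0x12 len=2 : b7 16
[1] 0x0f->0x08 len=5 : 26 7d a0 b7 16
[2] 0x06->0x01 len=5 : b7 16 26 7d a0
[3] 0x18->0x08 len=3 : cf da 5f
[4] 0x16->0x06 len=6 : a7 42 cf da 5f 5d
[5] 0x15->0x19 len=4 : e4 a7 42 cf
query mem[0x03]=0x26, mem[0x19]=0xe4, mem[0x09]=0xda, mem[0x02]=0x16, mem[0x06]=0xa7

MEM[0x03,0x19,0x09,0x02,0x06] = 26 e4 da 16 a7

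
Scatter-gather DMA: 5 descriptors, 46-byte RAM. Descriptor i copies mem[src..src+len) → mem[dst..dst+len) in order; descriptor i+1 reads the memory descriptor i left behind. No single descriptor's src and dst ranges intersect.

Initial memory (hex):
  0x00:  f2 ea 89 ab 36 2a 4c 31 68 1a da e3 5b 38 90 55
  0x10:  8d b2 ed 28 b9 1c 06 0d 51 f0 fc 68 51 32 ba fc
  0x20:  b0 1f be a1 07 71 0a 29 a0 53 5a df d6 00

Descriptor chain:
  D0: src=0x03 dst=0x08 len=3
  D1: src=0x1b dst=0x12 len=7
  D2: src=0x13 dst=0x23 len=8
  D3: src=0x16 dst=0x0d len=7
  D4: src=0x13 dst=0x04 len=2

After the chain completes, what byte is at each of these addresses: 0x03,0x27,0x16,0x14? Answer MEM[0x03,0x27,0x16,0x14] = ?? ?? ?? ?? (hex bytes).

MEM[0x03,0x27,0x16,0x14] = ab b0 fc 32

  after D0: wrote 3B at 0x08 = ab362a
  after D1: wrote 7B at 0x12 = 685132bafcb01f
  after D2: wrote 8B at 0x23 = 5132bafcb01ff0fc
  after D3: wrote 7B at 0x0d = fcb01ff0fc6851
  after D4: wrote 2B at 0x04 = 5132
query mem[0x03]=0xab, mem[0x27]=0xb0, mem[0x16]=0xfc, mem[0x14]=0x32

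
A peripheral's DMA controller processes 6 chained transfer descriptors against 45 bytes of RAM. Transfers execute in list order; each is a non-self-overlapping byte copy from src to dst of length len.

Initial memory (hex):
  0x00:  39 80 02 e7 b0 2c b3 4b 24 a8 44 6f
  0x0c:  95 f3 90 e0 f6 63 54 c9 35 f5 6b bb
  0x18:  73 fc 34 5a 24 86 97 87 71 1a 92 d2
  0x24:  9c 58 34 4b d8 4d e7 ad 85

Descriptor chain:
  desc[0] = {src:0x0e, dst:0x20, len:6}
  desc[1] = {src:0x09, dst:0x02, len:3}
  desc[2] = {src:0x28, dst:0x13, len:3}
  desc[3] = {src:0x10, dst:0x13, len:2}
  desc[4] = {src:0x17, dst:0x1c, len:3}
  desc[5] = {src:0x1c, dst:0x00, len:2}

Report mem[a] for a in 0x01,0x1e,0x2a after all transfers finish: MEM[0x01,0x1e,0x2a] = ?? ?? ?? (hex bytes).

MEM[0x01,0x1e,0x2a] = 73 fc e7

  after D0: wrote 6B at 0x20 = 90e0f66354c9
  after D1: wrote 3B at 0x02 = a8446f
  after D2: wrote 3B at 0x13 = d84de7
  after D3: wrote 2B at 0x13 = f663
  after D4: wrote 3B at 0x1c = bb73fc
  after D5: wrote 2B at 0x00 = bb73
query mem[0x01]=0x73, mem[0x1e]=0xfc, mem[0x2a]=0xe7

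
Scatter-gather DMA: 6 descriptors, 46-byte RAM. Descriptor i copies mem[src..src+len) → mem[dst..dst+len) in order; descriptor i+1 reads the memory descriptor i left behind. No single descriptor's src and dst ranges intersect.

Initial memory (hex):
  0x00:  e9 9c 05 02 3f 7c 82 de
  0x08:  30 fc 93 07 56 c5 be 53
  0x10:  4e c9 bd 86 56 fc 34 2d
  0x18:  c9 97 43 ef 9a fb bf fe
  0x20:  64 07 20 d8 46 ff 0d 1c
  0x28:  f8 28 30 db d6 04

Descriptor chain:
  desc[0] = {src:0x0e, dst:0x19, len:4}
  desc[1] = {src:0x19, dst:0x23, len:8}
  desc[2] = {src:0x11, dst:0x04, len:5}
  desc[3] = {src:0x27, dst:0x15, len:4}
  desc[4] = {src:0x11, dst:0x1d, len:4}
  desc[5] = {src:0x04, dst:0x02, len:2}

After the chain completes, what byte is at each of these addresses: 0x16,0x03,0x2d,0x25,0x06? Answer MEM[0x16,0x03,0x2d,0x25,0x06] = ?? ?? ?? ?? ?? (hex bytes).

MEM[0x16,0x03,0x2d,0x25,0x06] = bf bd 04 4e 86

[0] 0x0e->0x19 len=4 : be 53 4e c9
[1] 0x19->0x23 len=8 : be 53 4e c9 fb bf fe 64
[2] 0x11->0x04 len=5 : c9 bd 86 56 fc
[3] 0x27->0x15 len=4 : fb bf fe 64
[4] 0x11->0x1d len=4 : c9 bd 86 56
[5] 0x04->0x02 len=2 : c9 bd
query mem[0x16]=0xbf, mem[0x03]=0xbd, mem[0x2d]=0x04, mem[0x25]=0x4e, mem[0x06]=0x86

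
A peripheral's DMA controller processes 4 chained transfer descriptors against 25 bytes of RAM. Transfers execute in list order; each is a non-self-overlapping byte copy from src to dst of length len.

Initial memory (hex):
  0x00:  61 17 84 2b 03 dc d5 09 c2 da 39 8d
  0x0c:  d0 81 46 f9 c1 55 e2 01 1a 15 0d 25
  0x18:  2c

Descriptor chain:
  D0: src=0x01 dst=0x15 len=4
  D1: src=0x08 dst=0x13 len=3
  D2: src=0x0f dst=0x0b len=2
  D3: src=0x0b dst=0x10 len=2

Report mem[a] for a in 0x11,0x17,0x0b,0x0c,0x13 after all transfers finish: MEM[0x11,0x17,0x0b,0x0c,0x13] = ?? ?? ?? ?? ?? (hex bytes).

MEM[0x11,0x17,0x0b,0x0c,0x13] = c1 2b f9 c1 c2

  after D0: wrote 4B at 0x15 = 17842b03
  after D1: wrote 3B at 0x13 = c2da39
  after D2: wrote 2B at 0x0b = f9c1
  after D3: wrote 2B at 0x10 = f9c1
query mem[0x11]=0xc1, mem[0x17]=0x2b, mem[0x0b]=0xf9, mem[0x0c]=0xc1, mem[0x13]=0xc2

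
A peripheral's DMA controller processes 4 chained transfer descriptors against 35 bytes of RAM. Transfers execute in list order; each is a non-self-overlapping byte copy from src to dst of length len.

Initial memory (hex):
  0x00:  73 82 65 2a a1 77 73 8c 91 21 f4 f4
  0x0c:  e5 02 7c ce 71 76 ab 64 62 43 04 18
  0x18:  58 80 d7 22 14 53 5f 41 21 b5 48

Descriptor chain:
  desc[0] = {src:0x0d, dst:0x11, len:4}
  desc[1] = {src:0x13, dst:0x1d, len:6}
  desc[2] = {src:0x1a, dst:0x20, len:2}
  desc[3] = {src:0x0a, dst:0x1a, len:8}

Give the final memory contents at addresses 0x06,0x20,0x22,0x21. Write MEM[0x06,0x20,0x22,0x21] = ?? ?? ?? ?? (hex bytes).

[0] 0x0d->0x11 len=4 : 02 7c ce 71
[1] 0x13->0x1d len=6 : ce 71 43 04 18 58
[2] 0x1a->0x20 len=2 : d7 22
[3] 0x0a->0x1a len=8 : f4 f4 e5 02 7c ce 71 02
query mem[0x06]=0x73, mem[0x20]=0x71, mem[0x22]=0x58, mem[0x21]=0x02

MEM[0x06,0x20,0x22,0x21] = 73 71 58 02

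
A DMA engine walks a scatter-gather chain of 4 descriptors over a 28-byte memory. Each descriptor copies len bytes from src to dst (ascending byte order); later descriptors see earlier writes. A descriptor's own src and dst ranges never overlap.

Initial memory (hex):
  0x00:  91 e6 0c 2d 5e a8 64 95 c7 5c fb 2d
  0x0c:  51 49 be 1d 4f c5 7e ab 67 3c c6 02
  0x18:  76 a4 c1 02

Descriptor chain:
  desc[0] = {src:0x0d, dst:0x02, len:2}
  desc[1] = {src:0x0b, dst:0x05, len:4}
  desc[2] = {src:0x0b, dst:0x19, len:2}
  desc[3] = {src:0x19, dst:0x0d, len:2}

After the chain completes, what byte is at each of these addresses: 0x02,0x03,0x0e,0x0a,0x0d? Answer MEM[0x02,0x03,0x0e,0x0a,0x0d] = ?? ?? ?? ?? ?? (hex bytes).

D0: mem[0x02..0x03] <- [49 be]
D1: mem[0x05..0x08] <- [2d 51 49 be]
D2: mem[0x19..0x1a] <- [2d 51]
D3: mem[0x0d..0x0e] <- [2d 51]
query mem[0x02]=0x49, mem[0x03]=0xbe, mem[0x0e]=0x51, mem[0x0a]=0xfb, mem[0x0d]=0x2d

MEM[0x02,0x03,0x0e,0x0a,0x0d] = 49 be 51 fb 2d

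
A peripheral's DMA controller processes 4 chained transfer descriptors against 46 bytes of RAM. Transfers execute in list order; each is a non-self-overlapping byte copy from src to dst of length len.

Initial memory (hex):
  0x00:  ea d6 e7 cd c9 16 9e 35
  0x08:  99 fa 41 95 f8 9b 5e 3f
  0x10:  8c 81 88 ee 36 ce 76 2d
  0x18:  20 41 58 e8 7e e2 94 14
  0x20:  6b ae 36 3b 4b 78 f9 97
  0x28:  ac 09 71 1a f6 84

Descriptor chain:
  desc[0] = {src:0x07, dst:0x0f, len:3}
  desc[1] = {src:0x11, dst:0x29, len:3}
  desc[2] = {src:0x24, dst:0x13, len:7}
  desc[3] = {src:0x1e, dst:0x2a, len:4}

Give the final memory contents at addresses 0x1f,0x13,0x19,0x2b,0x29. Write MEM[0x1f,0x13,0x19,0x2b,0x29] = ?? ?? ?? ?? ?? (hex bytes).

MEM[0x1f,0x13,0x19,0x2b,0x29] = 14 4b 88 14 fa

#0 dst[0x0f+3] := {0x35,0x99,0xfa}
#1 dst[0x29+3] := {0xfa,0x88,0xee}
#2 dst[0x13+7] := {0x4b,0x78,0xf9,0x97,0xac,0xfa,0x88}
#3 dst[0x2a+4] := {0x94,0x14,0x6b,0xae}
query mem[0x1f]=0x14, mem[0x13]=0x4b, mem[0x19]=0x88, mem[0x2b]=0x14, mem[0x29]=0xfa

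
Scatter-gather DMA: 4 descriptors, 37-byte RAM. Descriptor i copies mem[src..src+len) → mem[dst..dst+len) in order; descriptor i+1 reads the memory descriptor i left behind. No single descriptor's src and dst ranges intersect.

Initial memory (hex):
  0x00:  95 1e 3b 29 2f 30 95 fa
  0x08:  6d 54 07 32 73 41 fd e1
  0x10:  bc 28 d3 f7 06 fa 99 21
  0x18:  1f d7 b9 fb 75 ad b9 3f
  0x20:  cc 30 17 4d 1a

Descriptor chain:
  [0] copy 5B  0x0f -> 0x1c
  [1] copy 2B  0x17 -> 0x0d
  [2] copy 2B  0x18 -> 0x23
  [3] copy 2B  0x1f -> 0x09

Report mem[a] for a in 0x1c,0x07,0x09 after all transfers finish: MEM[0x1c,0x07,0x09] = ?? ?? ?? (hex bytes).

MEM[0x1c,0x07,0x09] = e1 fa d3

  after D0: wrote 5B at 0x1c = e1bc28d3f7
  after D1: wrote 2B at 0x0d = 211f
  after D2: wrote 2B at 0x23 = 1fd7
  after D3: wrote 2B at 0x09 = d3f7
query mem[0x1c]=0xe1, mem[0x07]=0xfa, mem[0x09]=0xd3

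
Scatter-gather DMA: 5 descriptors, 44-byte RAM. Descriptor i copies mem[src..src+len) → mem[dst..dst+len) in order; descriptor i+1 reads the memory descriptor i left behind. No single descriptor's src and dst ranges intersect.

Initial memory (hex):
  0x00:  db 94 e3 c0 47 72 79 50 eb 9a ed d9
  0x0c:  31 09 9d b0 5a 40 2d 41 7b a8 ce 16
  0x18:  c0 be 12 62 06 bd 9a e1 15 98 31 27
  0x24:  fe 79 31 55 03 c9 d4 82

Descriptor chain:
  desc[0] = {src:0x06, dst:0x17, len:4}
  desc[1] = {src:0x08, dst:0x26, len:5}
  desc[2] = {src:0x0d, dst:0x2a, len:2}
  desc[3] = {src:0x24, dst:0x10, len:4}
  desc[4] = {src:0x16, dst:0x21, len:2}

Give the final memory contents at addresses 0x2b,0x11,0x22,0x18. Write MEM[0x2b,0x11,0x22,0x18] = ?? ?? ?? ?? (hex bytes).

#0 dst[0x17+4] := {0x79,0x50,0xeb,0x9a}
#1 dst[0x26+5] := {0xeb,0x9a,0xed,0xd9,0x31}
#2 dst[0x2a+2] := {0x09,0x9d}
#3 dst[0x10+4] := {0xfe,0x79,0xeb,0x9a}
#4 dst[0x21+2] := {0xce,0x79}
query mem[0x2b]=0x9d, mem[0x11]=0x79, mem[0x22]=0x79, mem[0x18]=0x50

MEM[0x2b,0x11,0x22,0x18] = 9d 79 79 50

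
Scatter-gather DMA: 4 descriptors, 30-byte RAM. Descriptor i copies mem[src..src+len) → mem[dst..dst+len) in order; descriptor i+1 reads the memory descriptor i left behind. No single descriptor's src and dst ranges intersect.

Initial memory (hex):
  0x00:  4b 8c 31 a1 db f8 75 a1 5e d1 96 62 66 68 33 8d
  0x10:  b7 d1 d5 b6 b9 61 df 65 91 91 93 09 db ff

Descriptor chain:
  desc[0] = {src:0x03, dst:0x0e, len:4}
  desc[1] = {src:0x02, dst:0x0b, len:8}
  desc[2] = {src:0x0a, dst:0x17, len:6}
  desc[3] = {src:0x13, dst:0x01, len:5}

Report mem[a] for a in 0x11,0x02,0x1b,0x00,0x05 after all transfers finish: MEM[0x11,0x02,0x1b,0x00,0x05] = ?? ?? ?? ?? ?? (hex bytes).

MEM[0x11,0x02,0x1b,0x00,0x05] = 5e b9 f8 4b 96

  after D0: wrote 4B at 0x0e = a1dbf875
  after D1: wrote 8B at 0x0b = 31a1dbf875a15ed1
  after D2: wrote 6B at 0x17 = 9631a1dbf875
  after D3: wrote 5B at 0x01 = b6b961df96
query mem[0x11]=0x5e, mem[0x02]=0xb9, mem[0x1b]=0xf8, mem[0x00]=0x4b, mem[0x05]=0x96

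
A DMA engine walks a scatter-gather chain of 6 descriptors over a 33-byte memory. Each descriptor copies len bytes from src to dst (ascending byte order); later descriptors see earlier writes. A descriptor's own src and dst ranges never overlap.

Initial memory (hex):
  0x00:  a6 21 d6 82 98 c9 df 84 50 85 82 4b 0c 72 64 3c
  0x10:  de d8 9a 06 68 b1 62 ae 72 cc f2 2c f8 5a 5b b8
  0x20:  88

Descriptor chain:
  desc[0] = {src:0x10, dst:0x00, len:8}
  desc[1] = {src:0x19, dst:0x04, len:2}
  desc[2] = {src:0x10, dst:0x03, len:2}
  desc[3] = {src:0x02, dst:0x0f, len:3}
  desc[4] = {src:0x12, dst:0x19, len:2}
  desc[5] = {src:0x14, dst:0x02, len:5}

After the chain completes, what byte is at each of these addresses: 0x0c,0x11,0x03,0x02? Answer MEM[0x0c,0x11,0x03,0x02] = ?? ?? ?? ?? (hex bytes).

MEM[0x0c,0x11,0x03,0x02] = 0c d8 b1 68

  after D0: wrote 8B at 0x00 = ded89a0668b162ae
  after D1: wrote 2B at 0x04 = ccf2
  after D2: wrote 2B at 0x03 = ded8
  after D3: wrote 3B at 0x0f = 9aded8
  after D4: wrote 2B at 0x19 = 9a06
  after D5: wrote 5B at 0x02 = 68b162ae72
query mem[0x0c]=0x0c, mem[0x11]=0xd8, mem[0x03]=0xb1, mem[0x02]=0x68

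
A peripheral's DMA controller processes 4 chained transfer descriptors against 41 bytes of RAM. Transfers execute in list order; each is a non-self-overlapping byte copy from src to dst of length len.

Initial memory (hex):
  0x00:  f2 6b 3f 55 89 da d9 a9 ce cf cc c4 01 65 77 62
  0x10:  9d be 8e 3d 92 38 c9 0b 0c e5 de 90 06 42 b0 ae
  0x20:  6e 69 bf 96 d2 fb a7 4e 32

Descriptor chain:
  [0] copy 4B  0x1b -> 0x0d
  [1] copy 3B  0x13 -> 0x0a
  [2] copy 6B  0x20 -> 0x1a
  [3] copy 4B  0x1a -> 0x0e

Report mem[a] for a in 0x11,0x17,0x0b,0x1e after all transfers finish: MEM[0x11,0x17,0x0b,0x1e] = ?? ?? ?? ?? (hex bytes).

MEM[0x11,0x17,0x0b,0x1e] = 96 0b 92 d2

[0] 0x1b->0x0d len=4 : 90 06 42 b0
[1] 0x13->0x0a len=3 : 3d 92 38
[2] 0x20->0x1a len=6 : 6e 69 bf 96 d2 fb
[3] 0x1a->0x0e len=4 : 6e 69 bf 96
query mem[0x11]=0x96, mem[0x17]=0x0b, mem[0x0b]=0x92, mem[0x1e]=0xd2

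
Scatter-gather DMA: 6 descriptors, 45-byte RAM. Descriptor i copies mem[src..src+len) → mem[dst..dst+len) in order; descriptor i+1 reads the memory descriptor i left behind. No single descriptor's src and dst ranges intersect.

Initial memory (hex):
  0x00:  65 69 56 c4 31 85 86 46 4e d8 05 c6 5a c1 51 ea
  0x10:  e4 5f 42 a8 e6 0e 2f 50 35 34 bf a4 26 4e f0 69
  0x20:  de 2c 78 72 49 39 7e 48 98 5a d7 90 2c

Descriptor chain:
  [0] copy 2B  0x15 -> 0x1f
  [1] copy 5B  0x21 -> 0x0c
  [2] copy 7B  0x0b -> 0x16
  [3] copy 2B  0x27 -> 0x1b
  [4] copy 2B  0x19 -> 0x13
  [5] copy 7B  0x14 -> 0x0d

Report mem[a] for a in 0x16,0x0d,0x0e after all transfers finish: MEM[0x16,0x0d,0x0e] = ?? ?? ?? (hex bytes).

MEM[0x16,0x0d,0x0e] = c6 49 0e

#0 dst[0x1f+2] := {0x0e,0x2f}
#1 dst[0x0c+5] := {0x2c,0x78,0x72,0x49,0x39}
#2 dst[0x16+7] := {0xc6,0x2c,0x78,0x72,0x49,0x39,0x5f}
#3 dst[0x1b+2] := {0x48,0x98}
#4 dst[0x13+2] := {0x72,0x49}
#5 dst[0x0d+7] := {0x49,0x0e,0xc6,0x2c,0x78,0x72,0x49}
query mem[0x16]=0xc6, mem[0x0d]=0x49, mem[0x0e]=0x0e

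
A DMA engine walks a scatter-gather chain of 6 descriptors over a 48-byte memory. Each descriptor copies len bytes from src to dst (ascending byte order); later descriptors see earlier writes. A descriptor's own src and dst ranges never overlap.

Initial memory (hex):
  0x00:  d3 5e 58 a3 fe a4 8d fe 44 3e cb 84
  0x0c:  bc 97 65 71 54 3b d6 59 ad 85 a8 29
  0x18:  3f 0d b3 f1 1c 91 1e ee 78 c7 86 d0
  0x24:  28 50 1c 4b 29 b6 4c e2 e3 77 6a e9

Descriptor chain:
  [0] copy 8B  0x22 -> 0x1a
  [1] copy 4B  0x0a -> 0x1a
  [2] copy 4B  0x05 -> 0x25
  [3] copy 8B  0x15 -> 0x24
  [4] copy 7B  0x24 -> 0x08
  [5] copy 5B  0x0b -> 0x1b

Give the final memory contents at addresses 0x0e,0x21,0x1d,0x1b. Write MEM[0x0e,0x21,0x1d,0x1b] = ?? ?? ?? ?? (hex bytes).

  after D0: wrote 8B at 0x1a = 86d028501c4b29b6
  after D1: wrote 4B at 0x1a = cb84bc97
  after D2: wrote 4B at 0x25 = a48dfe44
  after D3: wrote 8B at 0x24 = 85a8293f0dcb84bc
  after D4: wrote 7B at 0x08 = 85a8293f0dcb84
  after D5: wrote 5B at 0x1b = 3f0dcb8471
query mem[0x0e]=0x84, mem[0x21]=0xb6, mem[0x1d]=0xcb, mem[0x1b]=0x3f

MEM[0x0e,0x21,0x1d,0x1b] = 84 b6 cb 3f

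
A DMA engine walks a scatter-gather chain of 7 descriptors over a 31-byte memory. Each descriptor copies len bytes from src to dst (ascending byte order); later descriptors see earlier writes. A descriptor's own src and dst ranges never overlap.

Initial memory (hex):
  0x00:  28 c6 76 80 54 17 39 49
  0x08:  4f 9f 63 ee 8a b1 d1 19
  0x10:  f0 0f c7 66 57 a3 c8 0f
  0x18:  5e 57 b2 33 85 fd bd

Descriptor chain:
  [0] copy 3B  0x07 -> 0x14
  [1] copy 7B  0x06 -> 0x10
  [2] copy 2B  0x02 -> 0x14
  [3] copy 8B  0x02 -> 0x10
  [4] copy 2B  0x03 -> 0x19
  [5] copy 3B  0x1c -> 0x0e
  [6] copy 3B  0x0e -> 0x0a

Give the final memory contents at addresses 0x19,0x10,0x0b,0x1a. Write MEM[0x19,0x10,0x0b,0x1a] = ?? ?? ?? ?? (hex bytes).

MEM[0x19,0x10,0x0b,0x1a] = 80 bd fd 54

  after D0: wrote 3B at 0x14 = 494f9f
  after D1: wrote 7B at 0x10 = 39494f9f63ee8a
  after D2: wrote 2B at 0x14 = 7680
  after D3: wrote 8B at 0x10 = 7680541739494f9f
  after D4: wrote 2B at 0x19 = 8054
  after D5: wrote 3B at 0x0e = 85fdbd
  after D6: wrote 3B at 0x0a = 85fdbd
query mem[0x19]=0x80, mem[0x10]=0xbd, mem[0x0b]=0xfd, mem[0x1a]=0x54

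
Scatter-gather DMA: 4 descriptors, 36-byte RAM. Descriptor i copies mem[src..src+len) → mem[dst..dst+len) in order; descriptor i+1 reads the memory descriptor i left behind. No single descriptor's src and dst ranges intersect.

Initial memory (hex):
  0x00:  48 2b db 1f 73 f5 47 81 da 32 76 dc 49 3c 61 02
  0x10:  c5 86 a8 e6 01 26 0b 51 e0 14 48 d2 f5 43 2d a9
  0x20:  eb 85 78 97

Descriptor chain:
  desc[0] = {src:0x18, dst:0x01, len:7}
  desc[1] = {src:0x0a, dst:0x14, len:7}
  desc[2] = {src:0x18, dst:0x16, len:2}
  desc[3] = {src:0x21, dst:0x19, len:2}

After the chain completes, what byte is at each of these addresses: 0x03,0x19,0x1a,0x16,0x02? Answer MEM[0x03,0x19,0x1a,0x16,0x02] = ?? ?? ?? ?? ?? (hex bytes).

  after D0: wrote 7B at 0x01 = e01448d2f5432d
  after D1: wrote 7B at 0x14 = 76dc493c6102c5
  after D2: wrote 2B at 0x16 = 6102
  after D3: wrote 2B at 0x19 = 8578
query mem[0x03]=0x48, mem[0x19]=0x85, mem[0x1a]=0x78, mem[0x16]=0x61, mem[0x02]=0x14

MEM[0x03,0x19,0x1a,0x16,0x02] = 48 85 78 61 14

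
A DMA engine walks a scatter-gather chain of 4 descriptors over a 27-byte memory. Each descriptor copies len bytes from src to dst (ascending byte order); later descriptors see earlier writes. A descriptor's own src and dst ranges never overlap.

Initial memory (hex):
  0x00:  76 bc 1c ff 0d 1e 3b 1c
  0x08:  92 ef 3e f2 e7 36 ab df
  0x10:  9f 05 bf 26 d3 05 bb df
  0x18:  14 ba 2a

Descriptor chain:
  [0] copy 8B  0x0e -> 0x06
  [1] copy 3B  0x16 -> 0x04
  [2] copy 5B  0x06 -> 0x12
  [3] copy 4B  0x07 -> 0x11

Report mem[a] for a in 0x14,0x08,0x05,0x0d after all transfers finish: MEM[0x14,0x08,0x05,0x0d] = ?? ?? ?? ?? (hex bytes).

  after D0: wrote 8B at 0x06 = abdf9f05bf26d305
  after D1: wrote 3B at 0x04 = bbdf14
  after D2: wrote 5B at 0x12 = 14df9f05bf
  after D3: wrote 4B at 0x11 = df9f05bf
query mem[0x14]=0xbf, mem[0x08]=0x9f, mem[0x05]=0xdf, mem[0x0d]=0x05

MEM[0x14,0x08,0x05,0x0d] = bf 9f df 05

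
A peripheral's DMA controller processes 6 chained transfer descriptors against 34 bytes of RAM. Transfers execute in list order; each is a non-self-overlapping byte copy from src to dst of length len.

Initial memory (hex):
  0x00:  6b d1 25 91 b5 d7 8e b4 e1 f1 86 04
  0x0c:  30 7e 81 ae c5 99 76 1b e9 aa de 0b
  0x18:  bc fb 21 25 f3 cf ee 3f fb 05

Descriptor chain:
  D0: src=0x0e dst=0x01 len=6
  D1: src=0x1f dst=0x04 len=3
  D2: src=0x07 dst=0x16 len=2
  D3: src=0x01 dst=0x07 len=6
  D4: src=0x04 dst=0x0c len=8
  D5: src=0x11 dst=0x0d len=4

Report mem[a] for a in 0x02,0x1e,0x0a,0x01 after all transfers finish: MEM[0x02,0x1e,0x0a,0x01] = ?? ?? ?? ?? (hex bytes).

MEM[0x02,0x1e,0x0a,0x01] = ae ee 3f 81

[0] 0x0e->0x01 len=6 : 81 ae c5 99 76 1b
[1] 0x1f->0x04 len=3 : 3f fb 05
[2] 0x07->0x16 len=2 : b4 e1
[3] 0x01->0x07 len=6 : 81 ae c5 3f fb 05
[4] 0x04->0x0c len=8 : 3f fb 05 81 ae c5 3f fb
[5] 0x11->0x0d len=4 : c5 3f fb e9
query mem[0x02]=0xae, mem[0x1e]=0xee, mem[0x0a]=0x3f, mem[0x01]=0x81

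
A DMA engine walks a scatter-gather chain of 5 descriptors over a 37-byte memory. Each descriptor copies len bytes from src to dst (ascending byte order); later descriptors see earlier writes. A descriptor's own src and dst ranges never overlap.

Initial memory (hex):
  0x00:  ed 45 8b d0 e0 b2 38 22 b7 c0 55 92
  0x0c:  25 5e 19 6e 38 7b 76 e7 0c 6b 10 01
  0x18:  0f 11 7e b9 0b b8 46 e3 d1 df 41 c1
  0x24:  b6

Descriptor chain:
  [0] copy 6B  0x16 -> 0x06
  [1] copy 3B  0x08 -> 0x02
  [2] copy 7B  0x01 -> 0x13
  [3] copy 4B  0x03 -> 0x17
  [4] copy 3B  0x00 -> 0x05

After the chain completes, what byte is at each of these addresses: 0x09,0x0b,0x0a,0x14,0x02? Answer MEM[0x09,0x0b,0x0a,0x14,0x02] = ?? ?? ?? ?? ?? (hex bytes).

#0 dst[0x06+6] := {0x10,0x01,0x0f,0x11,0x7e,0xb9}
#1 dst[0x02+3] := {0x0f,0x11,0x7e}
#2 dst[0x13+7] := {0x45,0x0f,0x11,0x7e,0xb2,0x10,0x01}
#3 dst[0x17+4] := {0x11,0x7e,0xb2,0x10}
#4 dst[0x05+3] := {0xed,0x45,0x0f}
query mem[0x09]=0x11, mem[0x0b]=0xb9, mem[0x0a]=0x7e, mem[0x14]=0x0f, mem[0x02]=0x0f

MEM[0x09,0x0b,0x0a,0x14,0x02] = 11 b9 7e 0f 0f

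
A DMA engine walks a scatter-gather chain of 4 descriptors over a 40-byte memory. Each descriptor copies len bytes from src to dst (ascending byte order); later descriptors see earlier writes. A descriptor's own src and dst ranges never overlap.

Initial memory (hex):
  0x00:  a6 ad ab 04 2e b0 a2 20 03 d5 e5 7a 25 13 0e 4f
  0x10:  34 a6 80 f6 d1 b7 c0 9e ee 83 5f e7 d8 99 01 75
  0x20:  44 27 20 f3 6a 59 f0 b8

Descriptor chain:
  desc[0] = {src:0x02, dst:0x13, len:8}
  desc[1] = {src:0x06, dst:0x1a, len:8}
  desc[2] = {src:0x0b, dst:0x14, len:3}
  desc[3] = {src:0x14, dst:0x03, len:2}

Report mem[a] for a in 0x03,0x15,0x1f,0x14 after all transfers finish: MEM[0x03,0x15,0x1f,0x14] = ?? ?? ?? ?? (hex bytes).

[0] 0x02->0x13 len=8 : ab 04 2e b0 a2 20 03 d5
[1] 0x06->0x1a len=8 : a2 20 03 d5 e5 7a 25 13
[2] 0x0b->0x14 len=3 : 7a 25 13
[3] 0x14->0x03 len=2 : 7a 25
query mem[0x03]=0x7a, mem[0x15]=0x25, mem[0x1f]=0x7a, mem[0x14]=0x7a

MEM[0x03,0x15,0x1f,0x14] = 7a 25 7a 7a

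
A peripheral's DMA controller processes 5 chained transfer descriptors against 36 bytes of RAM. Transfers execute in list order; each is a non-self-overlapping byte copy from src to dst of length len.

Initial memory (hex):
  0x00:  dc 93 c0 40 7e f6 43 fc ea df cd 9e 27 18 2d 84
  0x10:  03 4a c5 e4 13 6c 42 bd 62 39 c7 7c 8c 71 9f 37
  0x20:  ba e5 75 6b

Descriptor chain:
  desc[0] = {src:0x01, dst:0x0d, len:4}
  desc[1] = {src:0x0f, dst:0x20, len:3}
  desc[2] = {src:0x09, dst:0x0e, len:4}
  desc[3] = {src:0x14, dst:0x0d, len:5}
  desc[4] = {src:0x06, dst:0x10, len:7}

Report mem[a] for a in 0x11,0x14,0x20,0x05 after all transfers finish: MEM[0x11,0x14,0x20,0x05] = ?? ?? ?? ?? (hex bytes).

MEM[0x11,0x14,0x20,0x05] = fc cd 40 f6

#0 dst[0x0d+4] := {0x93,0xc0,0x40,0x7e}
#1 dst[0x20+3] := {0x40,0x7e,0x4a}
#2 dst[0x0e+4] := {0xdf,0xcd,0x9e,0x27}
#3 dst[0x0d+5] := {0x13,0x6c,0x42,0xbd,0x62}
#4 dst[0x10+7] := {0x43,0xfc,0xea,0xdf,0xcd,0x9e,0x27}
query mem[0x11]=0xfc, mem[0x14]=0xcd, mem[0x20]=0x40, mem[0x05]=0xf6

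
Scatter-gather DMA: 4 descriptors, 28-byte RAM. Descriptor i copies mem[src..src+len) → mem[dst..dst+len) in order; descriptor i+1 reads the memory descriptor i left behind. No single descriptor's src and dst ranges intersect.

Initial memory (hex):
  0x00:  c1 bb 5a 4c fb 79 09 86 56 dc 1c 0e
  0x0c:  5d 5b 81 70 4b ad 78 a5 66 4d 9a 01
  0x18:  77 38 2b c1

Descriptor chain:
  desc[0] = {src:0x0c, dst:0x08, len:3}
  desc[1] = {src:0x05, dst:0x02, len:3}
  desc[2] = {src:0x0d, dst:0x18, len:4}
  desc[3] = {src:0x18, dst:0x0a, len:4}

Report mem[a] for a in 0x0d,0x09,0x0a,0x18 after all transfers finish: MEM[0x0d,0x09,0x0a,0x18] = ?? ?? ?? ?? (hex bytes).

D0: mem[0x08..0x0a] <- [5d 5b 81]
D1: mem[0x02..0x04] <- [79 09 86]
D2: mem[0x18..0x1b] <- [5b 81 70 4b]
D3: mem[0x0a..0x0d] <- [5b 81 70 4b]
query mem[0x0d]=0x4b, mem[0x09]=0x5b, mem[0x0a]=0x5b, mem[0x18]=0x5b

MEM[0x0d,0x09,0x0a,0x18] = 4b 5b 5b 5b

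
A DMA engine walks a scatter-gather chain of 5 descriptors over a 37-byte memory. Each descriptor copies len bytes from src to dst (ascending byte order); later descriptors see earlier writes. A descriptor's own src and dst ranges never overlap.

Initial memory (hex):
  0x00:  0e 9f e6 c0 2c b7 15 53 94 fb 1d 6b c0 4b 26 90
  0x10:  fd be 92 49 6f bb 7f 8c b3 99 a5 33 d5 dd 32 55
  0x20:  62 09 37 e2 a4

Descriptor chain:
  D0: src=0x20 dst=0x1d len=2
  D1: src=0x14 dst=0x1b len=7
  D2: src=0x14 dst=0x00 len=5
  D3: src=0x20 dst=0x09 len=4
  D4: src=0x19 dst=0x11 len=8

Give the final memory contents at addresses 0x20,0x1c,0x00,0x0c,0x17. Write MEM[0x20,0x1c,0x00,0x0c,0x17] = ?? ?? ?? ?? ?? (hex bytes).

MEM[0x20,0x1c,0x00,0x0c,0x17] = 99 bb 6f e2 b3

[0] 0x20->0x1d len=2 : 62 09
[1] 0x14->0x1b len=7 : 6f bb 7f 8c b3 99 a5
[2] 0x14->0x00 len=5 : 6f bb 7f 8c b3
[3] 0x20->0x09 len=4 : 99 a5 37 e2
[4] 0x19->0x11 len=8 : 99 a5 6f bb 7f 8c b3 99
query mem[0x20]=0x99, mem[0x1c]=0xbb, mem[0x00]=0x6f, mem[0x0c]=0xe2, mem[0x17]=0xb3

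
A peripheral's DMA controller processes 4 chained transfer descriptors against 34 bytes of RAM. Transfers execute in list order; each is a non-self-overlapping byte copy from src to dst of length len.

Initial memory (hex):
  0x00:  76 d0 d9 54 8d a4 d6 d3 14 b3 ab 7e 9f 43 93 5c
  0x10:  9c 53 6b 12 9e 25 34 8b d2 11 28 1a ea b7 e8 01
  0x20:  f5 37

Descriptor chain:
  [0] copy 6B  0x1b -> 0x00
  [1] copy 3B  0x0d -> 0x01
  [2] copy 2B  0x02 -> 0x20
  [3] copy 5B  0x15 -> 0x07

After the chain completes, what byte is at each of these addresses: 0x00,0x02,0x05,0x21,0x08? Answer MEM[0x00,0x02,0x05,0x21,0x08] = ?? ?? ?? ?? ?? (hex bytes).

[0] 0x1b->0x00 len=6 : 1a ea b7 e8 01 f5
[1] 0x0d->0x01 len=3 : 43 93 5c
[2] 0x02->0x20 len=2 : 93 5c
[3] 0x15->0x07 len=5 : 25 34 8b d2 11
query mem[0x00]=0x1a, mem[0x02]=0x93, mem[0x05]=0xf5, mem[0x21]=0x5c, mem[0x08]=0x34

MEM[0x00,0x02,0x05,0x21,0x08] = 1a 93 f5 5c 34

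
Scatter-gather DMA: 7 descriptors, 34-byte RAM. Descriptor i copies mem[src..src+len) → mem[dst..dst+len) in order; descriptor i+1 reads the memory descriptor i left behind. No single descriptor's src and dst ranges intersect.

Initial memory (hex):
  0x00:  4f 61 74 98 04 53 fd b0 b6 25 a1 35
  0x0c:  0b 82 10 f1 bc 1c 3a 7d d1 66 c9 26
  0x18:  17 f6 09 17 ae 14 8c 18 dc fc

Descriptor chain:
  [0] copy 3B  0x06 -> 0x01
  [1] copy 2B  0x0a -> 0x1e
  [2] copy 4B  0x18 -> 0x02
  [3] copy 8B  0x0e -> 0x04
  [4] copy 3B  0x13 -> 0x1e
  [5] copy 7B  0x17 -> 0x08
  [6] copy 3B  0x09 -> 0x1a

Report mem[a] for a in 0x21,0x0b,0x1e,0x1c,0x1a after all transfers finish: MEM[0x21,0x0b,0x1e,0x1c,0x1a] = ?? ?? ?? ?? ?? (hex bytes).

MEM[0x21,0x0b,0x1e,0x1c,0x1a] = fc 09 7d 09 17

#0 dst[0x01+3] := {0xfd,0xb0,0xb6}
#1 dst[0x1e+2] := {0xa1,0x35}
#2 dst[0x02+4] := {0x17,0xf6,0x09,0x17}
#3 dst[0x04+8] := {0x10,0xf1,0xbc,0x1c,0x3a,0x7d,0xd1,0x66}
#4 dst[0x1e+3] := {0x7d,0xd1,0x66}
#5 dst[0x08+7] := {0x26,0x17,0xf6,0x09,0x17,0xae,0x14}
#6 dst[0x1a+3] := {0x17,0xf6,0x09}
query mem[0x21]=0xfc, mem[0x0b]=0x09, mem[0x1e]=0x7d, mem[0x1c]=0x09, mem[0x1a]=0x17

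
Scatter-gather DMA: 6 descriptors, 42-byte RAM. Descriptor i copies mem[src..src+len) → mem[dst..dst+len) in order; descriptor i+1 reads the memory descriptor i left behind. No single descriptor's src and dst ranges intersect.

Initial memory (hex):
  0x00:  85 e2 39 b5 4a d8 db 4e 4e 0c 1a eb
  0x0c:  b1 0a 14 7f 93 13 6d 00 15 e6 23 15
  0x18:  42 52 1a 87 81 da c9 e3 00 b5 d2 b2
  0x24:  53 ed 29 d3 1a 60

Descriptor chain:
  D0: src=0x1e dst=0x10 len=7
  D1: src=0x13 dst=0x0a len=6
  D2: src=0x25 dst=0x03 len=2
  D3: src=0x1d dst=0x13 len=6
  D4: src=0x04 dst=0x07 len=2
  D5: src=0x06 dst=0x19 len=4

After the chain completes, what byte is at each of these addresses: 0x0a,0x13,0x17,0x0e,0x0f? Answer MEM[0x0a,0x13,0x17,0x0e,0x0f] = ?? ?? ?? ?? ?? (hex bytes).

MEM[0x0a,0x13,0x17,0x0e,0x0f] = b5 da b5 15 42

[0] 0x1e->0x10 len=7 : c9 e3 00 b5 d2 b2 53
[1] 0x13->0x0a len=6 : b5 d2 b2 53 15 42
[2] 0x25->0x03 len=2 : ed 29
[3] 0x1d->0x13 len=6 : da c9 e3 00 b5 d2
[4] 0x04->0x07 len=2 : 29 d8
[5] 0x06->0x19 len=4 : db 29 d8 0c
query mem[0x0a]=0xb5, mem[0x13]=0xda, mem[0x17]=0xb5, mem[0x0e]=0x15, mem[0x0f]=0x42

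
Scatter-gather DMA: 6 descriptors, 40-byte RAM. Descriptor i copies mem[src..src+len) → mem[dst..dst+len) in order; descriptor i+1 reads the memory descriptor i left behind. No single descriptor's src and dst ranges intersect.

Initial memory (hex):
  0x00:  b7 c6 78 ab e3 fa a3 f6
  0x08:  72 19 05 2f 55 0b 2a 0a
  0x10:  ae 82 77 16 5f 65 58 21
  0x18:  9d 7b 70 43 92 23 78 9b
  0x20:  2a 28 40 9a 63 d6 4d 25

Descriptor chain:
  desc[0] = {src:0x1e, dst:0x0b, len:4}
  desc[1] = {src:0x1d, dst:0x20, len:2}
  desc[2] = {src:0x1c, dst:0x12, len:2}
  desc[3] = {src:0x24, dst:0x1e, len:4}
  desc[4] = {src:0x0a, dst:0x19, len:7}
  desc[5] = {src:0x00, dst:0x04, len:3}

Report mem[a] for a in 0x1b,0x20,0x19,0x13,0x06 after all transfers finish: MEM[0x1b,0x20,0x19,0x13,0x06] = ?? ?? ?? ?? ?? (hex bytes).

D0: mem[0x0b..0x0e] <- [78 9b 2a 28]
D1: mem[0x20..0x21] <- [23 78]
D2: mem[0x12..0x13] <- [92 23]
D3: mem[0x1e..0x21] <- [63 d6 4d 25]
D4: mem[0x19..0x1f] <- [05 78 9b 2a 28 0a ae]
D5: mem[0x04..0x06] <- [b7 c6 78]
query mem[0x1b]=0x9b, mem[0x20]=0x4d, mem[0x19]=0x05, mem[0x13]=0x23, mem[0x06]=0x78

MEM[0x1b,0x20,0x19,0x13,0x06] = 9b 4d 05 23 78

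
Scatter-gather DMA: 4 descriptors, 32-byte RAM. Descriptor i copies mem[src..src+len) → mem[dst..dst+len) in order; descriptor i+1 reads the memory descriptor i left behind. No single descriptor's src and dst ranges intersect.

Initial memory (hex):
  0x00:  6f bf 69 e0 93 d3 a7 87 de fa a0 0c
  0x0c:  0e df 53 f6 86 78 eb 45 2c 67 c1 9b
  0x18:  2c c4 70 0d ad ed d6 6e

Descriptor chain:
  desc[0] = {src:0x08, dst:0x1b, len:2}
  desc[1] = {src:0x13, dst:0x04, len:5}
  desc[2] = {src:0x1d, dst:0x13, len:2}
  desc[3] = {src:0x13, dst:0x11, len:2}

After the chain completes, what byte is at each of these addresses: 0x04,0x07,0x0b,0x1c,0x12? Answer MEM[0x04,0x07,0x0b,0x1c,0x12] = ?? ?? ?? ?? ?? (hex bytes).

[0] 0x08->0x1b len=2 : de fa
[1] 0x13->0x04 len=5 : 45 2c 67 c1 9b
[2] 0x1d->0x13 len=2 : ed d6
[3] 0x13->0x11 len=2 : ed d6
query mem[0x04]=0x45, mem[0x07]=0xc1, mem[0x0b]=0x0c, mem[0x1c]=0xfa, mem[0x12]=0xd6

MEM[0x04,0x07,0x0b,0x1c,0x12] = 45 c1 0c fa d6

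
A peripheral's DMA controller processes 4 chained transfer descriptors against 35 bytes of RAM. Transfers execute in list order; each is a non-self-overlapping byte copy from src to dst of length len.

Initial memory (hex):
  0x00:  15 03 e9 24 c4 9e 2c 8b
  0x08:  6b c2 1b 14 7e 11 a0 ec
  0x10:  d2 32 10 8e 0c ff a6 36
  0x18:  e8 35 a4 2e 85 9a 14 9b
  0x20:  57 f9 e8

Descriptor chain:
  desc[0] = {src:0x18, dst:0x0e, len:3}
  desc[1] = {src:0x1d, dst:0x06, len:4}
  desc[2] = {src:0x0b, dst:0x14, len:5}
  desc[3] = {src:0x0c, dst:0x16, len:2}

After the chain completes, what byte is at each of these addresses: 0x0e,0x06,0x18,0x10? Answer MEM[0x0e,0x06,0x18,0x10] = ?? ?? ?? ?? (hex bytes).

#0 dst[0x0e+3] := {0xe8,0x35,0xa4}
#1 dst[0x06+4] := {0x9a,0x14,0x9b,0x57}
#2 dst[0x14+5] := {0x14,0x7e,0x11,0xe8,0x35}
#3 dst[0x16+2] := {0x7e,0x11}
query mem[0x0e]=0xe8, mem[0x06]=0x9a, mem[0x18]=0x35, mem[0x10]=0xa4

MEM[0x0e,0x06,0x18,0x10] = e8 9a 35 a4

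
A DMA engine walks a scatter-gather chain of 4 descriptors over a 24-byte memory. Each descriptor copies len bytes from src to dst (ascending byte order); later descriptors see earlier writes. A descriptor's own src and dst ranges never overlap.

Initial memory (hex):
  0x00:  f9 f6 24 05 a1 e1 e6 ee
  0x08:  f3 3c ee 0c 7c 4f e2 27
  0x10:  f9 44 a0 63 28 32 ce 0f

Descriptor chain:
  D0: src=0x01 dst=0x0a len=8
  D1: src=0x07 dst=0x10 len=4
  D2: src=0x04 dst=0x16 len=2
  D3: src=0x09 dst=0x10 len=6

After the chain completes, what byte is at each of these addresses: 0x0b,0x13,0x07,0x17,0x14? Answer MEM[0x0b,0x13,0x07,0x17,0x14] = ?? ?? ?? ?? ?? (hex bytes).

#0 dst[0x0a+8] := {0xf6,0x24,0x05,0xa1,0xe1,0xe6,0xee,0xf3}
#1 dst[0x10+4] := {0xee,0xf3,0x3c,0xf6}
#2 dst[0x16+2] := {0xa1,0xe1}
#3 dst[0x10+6] := {0x3c,0xf6,0x24,0x05,0xa1,0xe1}
query mem[0x0b]=0x24, mem[0x13]=0x05, mem[0x07]=0xee, mem[0x17]=0xe1, mem[0x14]=0xa1

MEM[0x0b,0x13,0x07,0x17,0x14] = 24 05 ee e1 a1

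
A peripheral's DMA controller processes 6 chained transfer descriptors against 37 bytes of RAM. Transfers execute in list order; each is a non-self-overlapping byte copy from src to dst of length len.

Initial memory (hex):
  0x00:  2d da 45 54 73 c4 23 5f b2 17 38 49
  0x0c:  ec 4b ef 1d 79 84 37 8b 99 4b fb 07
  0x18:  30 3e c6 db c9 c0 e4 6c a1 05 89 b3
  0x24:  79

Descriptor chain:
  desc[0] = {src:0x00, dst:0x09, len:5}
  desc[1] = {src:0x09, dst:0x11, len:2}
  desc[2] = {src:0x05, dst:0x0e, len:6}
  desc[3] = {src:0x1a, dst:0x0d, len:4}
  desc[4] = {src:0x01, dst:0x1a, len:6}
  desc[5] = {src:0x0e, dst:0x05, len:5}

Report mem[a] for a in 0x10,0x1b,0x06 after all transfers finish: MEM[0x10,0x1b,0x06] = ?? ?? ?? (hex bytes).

[0] 0x00->0x09 len=5 : 2d da 45 54 73
[1] 0x09->0x11 len=2 : 2d da
[2] 0x05->0x0e len=6 : c4 23 5f b2 2d da
[3] 0x1a->0x0d len=4 : c6 db c9 c0
[4] 0x01->0x1a len=6 : da 45 54 73 c4 23
[5] 0x0e->0x05 len=5 : db c9 c0 b2 2d
query mem[0x10]=0xc0, mem[0x1b]=0x45, mem[0x06]=0xc9

MEM[0x10,0x1b,0x06] = c0 45 c9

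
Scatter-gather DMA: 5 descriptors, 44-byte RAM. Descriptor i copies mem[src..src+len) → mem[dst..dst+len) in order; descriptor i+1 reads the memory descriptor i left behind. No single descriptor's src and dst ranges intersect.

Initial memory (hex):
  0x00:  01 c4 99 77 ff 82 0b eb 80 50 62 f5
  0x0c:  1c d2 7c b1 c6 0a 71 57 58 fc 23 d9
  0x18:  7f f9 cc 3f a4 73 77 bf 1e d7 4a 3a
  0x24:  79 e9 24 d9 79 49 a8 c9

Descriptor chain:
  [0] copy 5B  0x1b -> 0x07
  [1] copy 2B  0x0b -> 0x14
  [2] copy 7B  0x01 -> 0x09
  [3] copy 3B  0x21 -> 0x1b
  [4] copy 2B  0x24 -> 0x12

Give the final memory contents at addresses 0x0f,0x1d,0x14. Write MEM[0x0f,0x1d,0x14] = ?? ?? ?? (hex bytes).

MEM[0x0f,0x1d,0x14] = 3f 3a bf

D0: mem[0x07..0x0b] <- [3f a4 73 77 bf]
D1: mem[0x14..0x15] <- [bf 1c]
D2: mem[0x09..0x0f] <- [c4 99 77 ff 82 0b 3f]
D3: mem[0x1b..0x1d] <- [d7 4a 3a]
D4: mem[0x12..0x13] <- [79 e9]
query mem[0x0f]=0x3f, mem[0x1d]=0x3a, mem[0x14]=0xbf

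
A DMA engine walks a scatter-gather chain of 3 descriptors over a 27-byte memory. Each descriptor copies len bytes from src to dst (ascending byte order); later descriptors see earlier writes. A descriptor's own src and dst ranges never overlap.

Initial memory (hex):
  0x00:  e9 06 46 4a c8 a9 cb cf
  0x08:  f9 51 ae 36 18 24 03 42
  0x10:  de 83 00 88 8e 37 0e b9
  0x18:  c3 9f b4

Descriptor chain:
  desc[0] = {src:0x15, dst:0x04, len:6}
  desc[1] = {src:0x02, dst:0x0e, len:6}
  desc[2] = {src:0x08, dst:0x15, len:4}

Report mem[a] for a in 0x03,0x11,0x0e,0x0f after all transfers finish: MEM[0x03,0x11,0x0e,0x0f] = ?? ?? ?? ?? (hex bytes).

  after D0: wrote 6B at 0x04 = 370eb9c39fb4
  after D1: wrote 6B at 0x0e = 464a370eb9c3
  after D2: wrote 4B at 0x15 = 9fb4ae36
query mem[0x03]=0x4a, mem[0x11]=0x0e, mem[0x0e]=0x46, mem[0x0f]=0x4a

MEM[0x03,0x11,0x0e,0x0f] = 4a 0e 46 4a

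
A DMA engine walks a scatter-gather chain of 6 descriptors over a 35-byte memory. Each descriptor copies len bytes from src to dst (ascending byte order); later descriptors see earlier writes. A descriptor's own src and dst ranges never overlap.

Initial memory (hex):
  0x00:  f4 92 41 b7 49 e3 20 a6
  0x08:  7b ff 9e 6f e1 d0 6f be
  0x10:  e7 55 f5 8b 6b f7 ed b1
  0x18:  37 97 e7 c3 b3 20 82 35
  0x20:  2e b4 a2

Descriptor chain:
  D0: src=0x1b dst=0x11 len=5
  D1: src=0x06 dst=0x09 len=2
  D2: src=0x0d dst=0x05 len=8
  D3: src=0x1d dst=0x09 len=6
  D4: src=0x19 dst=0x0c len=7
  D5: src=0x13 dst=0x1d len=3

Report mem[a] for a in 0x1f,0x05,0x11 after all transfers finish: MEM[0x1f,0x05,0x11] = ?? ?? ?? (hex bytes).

MEM[0x1f,0x05,0x11] = 35 d0 82

D0: mem[0x11..0x15] <- [c3 b3 20 82 35]
D1: mem[0x09..0x0a] <- [20 a6]
D2: mem[0x05..0x0c] <- [d0 6f be e7 c3 b3 20 82]
D3: mem[0x09..0x0e] <- [20 82 35 2e b4 a2]
D4: mem[0x0c..0x12] <- [97 e7 c3 b3 20 82 35]
D5: mem[0x1d..0x1f] <- [20 82 35]
query mem[0x1f]=0x35, mem[0x05]=0xd0, mem[0x11]=0x82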